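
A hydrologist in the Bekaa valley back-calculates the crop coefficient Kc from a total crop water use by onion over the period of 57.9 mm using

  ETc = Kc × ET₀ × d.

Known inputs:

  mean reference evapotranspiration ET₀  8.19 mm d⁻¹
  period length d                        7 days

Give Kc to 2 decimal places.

1.01

ETc = Kc × ET₀ × d  ⇒  Kc = ETc / (ET₀ × d)
Kc = 57.9 / (8.19 × 7) = 57.9 / 57.33 = 1.0099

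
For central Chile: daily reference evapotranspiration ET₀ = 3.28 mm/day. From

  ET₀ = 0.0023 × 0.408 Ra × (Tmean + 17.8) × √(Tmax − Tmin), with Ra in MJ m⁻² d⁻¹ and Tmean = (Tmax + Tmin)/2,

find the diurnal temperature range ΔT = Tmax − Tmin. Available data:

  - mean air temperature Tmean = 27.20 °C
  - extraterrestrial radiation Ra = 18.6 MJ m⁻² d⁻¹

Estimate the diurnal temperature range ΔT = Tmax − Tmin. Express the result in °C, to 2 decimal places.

√ΔT = ET₀ / [0.0023 × 0.408 × Ra × (Tmean+17.8)] = 3.28 / (0.0023 × 7.5888 × 45.00) = 4.1760
ΔT = 4.1760² = 17.439 °C

17.44 °C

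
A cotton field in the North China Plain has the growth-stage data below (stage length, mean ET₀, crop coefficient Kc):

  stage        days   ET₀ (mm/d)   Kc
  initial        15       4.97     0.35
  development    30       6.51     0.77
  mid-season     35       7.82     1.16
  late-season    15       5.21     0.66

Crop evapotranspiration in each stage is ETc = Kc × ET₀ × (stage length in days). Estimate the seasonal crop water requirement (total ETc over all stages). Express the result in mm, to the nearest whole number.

546 mm

initial: 0.35 × 4.97 × 15 = 26.09 mm
development: 0.77 × 6.51 × 30 = 150.38 mm
mid-season: 1.16 × 7.82 × 35 = 317.49 mm
late-season: 0.66 × 5.21 × 15 = 51.58 mm
Seasonal total = 545.54 mm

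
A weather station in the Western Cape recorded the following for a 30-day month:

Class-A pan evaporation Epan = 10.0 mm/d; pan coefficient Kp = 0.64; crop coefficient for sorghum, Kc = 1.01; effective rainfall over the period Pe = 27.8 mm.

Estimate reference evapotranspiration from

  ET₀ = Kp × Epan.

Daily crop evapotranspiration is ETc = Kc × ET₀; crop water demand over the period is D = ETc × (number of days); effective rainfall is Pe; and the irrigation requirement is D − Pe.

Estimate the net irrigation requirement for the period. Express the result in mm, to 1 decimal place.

ET₀ = 0.64 × 10.0 = 6.4000 mm/d
ETc = Kc × ET₀ = 1.01 × 6.4000 = 6.4640 mm/d
Crop demand D = ETc × 30 d = 6.4640 × 30 = 193.920 mm
D − Pe = 193.920 − 27.8 = 166.120 mm

166.1 mm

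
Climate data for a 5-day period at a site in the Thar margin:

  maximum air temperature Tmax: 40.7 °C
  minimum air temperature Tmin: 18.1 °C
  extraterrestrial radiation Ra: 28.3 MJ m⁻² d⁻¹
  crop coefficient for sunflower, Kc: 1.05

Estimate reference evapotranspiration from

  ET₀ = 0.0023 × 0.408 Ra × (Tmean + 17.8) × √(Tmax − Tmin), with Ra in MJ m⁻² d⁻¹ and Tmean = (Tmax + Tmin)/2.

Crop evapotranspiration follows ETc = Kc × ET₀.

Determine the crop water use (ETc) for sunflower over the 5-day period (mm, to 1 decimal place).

31.3 mm

Tmean = (40.7 + 18.1)/2 = 29.40 °C
0.408 Ra = 0.408 × 28.3 = 11.5464 mm/d equivalent
ET₀ = 0.0023 × 11.5464 × (29.40 + 17.8) × √22.6 = 0.0023 × 11.5464 × 47.20 × 4.7539 = 5.9589 mm/d
ETc = Kc × ET₀ = 1.05 × 5.9589 = 6.2568 mm/d
Over 5 days: 6.2568 × 5 = 31.284 mm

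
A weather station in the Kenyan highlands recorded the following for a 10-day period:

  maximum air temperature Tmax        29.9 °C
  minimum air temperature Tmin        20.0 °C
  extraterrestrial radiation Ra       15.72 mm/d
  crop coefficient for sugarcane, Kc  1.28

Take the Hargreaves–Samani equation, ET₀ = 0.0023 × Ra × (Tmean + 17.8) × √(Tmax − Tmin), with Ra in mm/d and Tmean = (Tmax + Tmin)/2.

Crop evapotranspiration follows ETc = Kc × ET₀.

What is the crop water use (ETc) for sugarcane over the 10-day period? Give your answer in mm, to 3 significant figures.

Tmean = (29.9 + 20.0)/2 = 24.95 °C
ET₀ = 0.0023 × 15.72 × (24.95 + 17.8) × √9.9 = 0.0023 × 15.72 × 42.75 × 3.1464 = 4.8633 mm/d
ETc = Kc × ET₀ = 1.28 × 4.8633 = 6.2250 mm/d
Over 10 days: 6.2250 × 10 = 62.250 mm

62.3 mm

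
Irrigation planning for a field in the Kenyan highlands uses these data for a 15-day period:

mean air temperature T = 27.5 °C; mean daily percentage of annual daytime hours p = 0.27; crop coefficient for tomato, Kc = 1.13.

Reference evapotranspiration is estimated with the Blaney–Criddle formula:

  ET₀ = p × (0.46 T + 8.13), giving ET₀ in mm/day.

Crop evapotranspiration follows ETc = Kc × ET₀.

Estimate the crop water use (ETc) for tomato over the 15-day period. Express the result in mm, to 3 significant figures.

95.1 mm

ET₀ = 0.27 × (0.46 × 27.5 + 8.13) = 0.27 × 20.780 = 5.6106 mm/d
ETc = Kc × ET₀ = 1.13 × 5.6106 = 6.3400 mm/d
Over 15 days: 6.3400 × 15 = 95.100 mm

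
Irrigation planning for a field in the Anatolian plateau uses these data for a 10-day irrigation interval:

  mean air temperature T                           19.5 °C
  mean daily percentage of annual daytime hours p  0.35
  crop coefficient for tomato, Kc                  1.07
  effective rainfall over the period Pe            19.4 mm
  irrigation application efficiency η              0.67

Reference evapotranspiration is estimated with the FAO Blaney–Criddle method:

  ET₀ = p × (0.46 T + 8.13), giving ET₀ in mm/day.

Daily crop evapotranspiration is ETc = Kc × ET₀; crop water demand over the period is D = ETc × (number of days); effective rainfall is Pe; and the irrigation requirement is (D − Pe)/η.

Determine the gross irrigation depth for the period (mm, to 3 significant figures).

ET₀ = 0.35 × (0.46 × 19.5 + 8.13) = 0.35 × 17.100 = 5.9850 mm/d
ETc = Kc × ET₀ = 1.07 × 5.9850 = 6.4040 mm/d
Crop demand D = ETc × 10 d = 6.4040 × 10 = 64.040 mm
D − Pe = 64.040 − 19.4 = 44.640 mm
Gross irrigation = 44.640 / 0.67 = 66.627 mm

66.6 mm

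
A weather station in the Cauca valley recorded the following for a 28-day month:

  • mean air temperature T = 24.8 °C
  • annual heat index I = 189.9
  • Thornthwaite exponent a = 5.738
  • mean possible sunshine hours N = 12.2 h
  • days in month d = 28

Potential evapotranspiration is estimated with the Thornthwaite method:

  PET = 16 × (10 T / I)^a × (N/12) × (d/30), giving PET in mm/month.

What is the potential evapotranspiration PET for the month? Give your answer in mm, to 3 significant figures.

70.2 mm

10T/I = 10 × 24.8 / 189.9 = 1.3060
(10T/I)^a = 1.3060^5.738 = 4.6268
Uncorrected PET = 16 × 4.6268 = 74.029 mm
Correction = (N/12)(d/30) = (12.2/12)(28/30) = 0.9489
PET = 74.029 × 0.9489 = 70.246 mm/month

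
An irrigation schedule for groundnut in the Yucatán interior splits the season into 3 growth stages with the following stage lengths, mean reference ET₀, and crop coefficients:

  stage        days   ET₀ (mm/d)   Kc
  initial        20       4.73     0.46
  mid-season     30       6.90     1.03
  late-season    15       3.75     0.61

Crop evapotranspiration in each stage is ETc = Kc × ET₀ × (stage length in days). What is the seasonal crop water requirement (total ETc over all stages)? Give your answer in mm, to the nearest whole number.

291 mm

initial: 0.46 × 4.73 × 20 = 43.52 mm
mid-season: 1.03 × 6.90 × 30 = 213.21 mm
late-season: 0.61 × 3.75 × 15 = 34.31 mm
Seasonal total = 291.04 mm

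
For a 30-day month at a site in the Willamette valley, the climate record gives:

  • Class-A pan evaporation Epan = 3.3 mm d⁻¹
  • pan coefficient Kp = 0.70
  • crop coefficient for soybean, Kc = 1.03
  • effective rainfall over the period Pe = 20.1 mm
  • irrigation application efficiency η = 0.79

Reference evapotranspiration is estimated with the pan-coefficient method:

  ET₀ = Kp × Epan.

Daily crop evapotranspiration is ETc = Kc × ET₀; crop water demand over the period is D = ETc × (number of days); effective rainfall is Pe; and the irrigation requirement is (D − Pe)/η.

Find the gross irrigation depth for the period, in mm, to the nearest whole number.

ET₀ = 0.70 × 3.3 = 2.3100 mm/d
ETc = Kc × ET₀ = 1.03 × 2.3100 = 2.3793 mm/d
Crop demand D = ETc × 30 d = 2.3793 × 30 = 71.379 mm
D − Pe = 71.379 − 20.1 = 51.279 mm
Gross irrigation = 51.279 / 0.79 = 64.910 mm

65 mm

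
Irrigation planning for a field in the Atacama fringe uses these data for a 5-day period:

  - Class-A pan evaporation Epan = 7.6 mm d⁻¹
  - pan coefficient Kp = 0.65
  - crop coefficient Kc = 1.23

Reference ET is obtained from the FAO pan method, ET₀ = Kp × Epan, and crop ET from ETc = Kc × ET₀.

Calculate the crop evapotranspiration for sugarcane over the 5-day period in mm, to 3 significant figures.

30.4 mm

ET₀ = 0.65 × 7.6 = 4.9400 mm/d
ETc = Kc × ET₀ = 1.23 × 4.9400 = 6.0762 mm/d
Over 5 days: 6.0762 × 5 = 30.381 mm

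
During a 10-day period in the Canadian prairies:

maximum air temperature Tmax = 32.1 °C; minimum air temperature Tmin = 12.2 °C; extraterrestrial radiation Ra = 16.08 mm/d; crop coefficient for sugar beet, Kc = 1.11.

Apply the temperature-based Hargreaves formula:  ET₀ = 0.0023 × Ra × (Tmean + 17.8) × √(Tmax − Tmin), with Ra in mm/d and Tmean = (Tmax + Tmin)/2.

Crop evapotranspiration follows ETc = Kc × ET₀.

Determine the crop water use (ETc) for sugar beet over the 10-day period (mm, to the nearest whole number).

73 mm

Tmean = (32.1 + 12.2)/2 = 22.15 °C
ET₀ = 0.0023 × 16.08 × (22.15 + 17.8) × √19.9 = 0.0023 × 16.08 × 39.95 × 4.4609 = 6.5910 mm/d
ETc = Kc × ET₀ = 1.11 × 6.5910 = 7.3160 mm/d
Over 10 days: 7.3160 × 10 = 73.160 mm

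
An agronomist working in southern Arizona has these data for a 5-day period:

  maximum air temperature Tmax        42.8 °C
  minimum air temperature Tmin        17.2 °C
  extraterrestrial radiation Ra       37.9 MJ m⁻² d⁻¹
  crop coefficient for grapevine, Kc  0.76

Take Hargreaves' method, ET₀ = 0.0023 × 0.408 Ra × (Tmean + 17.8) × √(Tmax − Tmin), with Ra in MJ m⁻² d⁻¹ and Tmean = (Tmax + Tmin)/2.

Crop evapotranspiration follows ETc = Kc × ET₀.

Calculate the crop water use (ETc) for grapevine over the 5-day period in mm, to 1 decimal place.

32.7 mm

Tmean = (42.8 + 17.2)/2 = 30.00 °C
0.408 Ra = 0.408 × 37.9 = 15.4632 mm/d equivalent
ET₀ = 0.0023 × 15.4632 × (30.00 + 17.8) × √25.6 = 0.0023 × 15.4632 × 47.80 × 5.0596 = 8.6014 mm/d
ETc = Kc × ET₀ = 0.76 × 8.6014 = 6.5371 mm/d
Over 5 days: 6.5371 × 5 = 32.686 mm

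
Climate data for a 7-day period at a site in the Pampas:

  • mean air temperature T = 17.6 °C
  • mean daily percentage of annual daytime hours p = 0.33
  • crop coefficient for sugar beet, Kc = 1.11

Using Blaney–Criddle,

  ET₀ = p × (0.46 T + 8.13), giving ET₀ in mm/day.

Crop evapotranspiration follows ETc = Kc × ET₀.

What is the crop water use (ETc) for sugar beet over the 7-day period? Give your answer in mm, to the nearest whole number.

42 mm

ET₀ = 0.33 × (0.46 × 17.6 + 8.13) = 0.33 × 16.226 = 5.3546 mm/d
ETc = Kc × ET₀ = 1.11 × 5.3546 = 5.9436 mm/d
Over 7 days: 5.9436 × 7 = 41.605 mm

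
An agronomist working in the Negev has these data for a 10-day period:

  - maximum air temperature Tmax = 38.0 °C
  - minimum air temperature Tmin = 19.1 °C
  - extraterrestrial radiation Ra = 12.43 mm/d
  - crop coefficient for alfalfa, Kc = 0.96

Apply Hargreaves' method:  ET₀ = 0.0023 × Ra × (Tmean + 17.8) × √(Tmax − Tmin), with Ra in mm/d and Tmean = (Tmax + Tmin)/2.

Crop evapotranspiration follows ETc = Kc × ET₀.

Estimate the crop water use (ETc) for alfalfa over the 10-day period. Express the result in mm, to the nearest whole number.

Tmean = (38.0 + 19.1)/2 = 28.55 °C
ET₀ = 0.0023 × 12.43 × (28.55 + 17.8) × √18.9 = 0.0023 × 12.43 × 46.35 × 4.3474 = 5.7607 mm/d
ETc = Kc × ET₀ = 0.96 × 5.7607 = 5.5303 mm/d
Over 10 days: 5.5303 × 10 = 55.303 mm

55 mm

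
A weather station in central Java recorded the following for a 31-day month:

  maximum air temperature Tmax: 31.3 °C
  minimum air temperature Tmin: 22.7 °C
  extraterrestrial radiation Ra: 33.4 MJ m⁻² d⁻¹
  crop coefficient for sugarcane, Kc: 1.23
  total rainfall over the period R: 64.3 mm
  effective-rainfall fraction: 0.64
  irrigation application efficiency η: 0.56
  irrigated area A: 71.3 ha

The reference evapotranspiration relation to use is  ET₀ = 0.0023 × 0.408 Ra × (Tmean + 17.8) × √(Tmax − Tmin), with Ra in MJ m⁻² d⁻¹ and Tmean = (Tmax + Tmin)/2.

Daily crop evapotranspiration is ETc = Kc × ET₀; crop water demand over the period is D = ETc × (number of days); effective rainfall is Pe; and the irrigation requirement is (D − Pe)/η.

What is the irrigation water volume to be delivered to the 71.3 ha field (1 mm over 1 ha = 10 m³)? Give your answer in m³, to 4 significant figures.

147500 m³

Tmean = (31.3 + 22.7)/2 = 27.00 °C
0.408 Ra = 0.408 × 33.4 = 13.6272 mm/d equivalent
ET₀ = 0.0023 × 13.6272 × (27.00 + 17.8) × √8.6 = 0.0023 × 13.6272 × 44.80 × 2.9326 = 4.1178 mm/d
ETc = Kc × ET₀ = 1.23 × 4.1178 = 5.0649 mm/d
Crop demand D = ETc × 31 d = 5.0649 × 31 = 157.012 mm
Pe = 0.64 × 64.3 = 41.152 mm
D − Pe = 157.012 − 41.152 = 115.860 mm
Gross irrigation = 115.860 / 0.56 = 206.893 mm
Volume = 206.893 mm × 71.3 ha × 10 = 147514.7 m³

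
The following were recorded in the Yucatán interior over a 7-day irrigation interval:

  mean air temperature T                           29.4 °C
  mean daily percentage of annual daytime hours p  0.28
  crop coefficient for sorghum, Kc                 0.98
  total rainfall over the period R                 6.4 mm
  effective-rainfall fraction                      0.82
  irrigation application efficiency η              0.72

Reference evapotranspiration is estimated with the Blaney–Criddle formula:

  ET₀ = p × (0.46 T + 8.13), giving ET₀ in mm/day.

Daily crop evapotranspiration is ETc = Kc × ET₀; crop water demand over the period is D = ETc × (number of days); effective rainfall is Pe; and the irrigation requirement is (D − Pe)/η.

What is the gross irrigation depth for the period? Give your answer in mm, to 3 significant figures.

ET₀ = 0.28 × (0.46 × 29.4 + 8.13) = 0.28 × 21.654 = 6.0631 mm/d
ETc = Kc × ET₀ = 0.98 × 6.0631 = 5.9418 mm/d
Crop demand D = ETc × 7 d = 5.9418 × 7 = 41.593 mm
Pe = 0.82 × 6.4 = 5.248 mm
D − Pe = 41.593 − 5.248 = 36.345 mm
Gross irrigation = 36.345 / 0.72 = 50.479 mm

50.5 mm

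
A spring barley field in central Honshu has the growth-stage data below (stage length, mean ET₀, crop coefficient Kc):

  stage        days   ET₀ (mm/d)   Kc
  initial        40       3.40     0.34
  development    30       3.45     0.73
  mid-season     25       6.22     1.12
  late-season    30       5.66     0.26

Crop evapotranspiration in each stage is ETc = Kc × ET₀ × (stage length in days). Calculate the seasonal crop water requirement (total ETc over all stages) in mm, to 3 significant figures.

initial: 0.34 × 3.40 × 40 = 46.24 mm
development: 0.73 × 3.45 × 30 = 75.56 mm
mid-season: 1.12 × 6.22 × 25 = 174.16 mm
late-season: 0.26 × 5.66 × 30 = 44.15 mm
Seasonal total = 340.11 mm

340 mm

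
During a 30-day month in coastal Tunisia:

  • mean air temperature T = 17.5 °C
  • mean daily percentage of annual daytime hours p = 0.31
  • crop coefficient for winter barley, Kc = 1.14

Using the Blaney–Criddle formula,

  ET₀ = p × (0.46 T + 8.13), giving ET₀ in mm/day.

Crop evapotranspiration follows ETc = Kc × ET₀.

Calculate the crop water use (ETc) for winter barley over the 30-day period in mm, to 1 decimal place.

ET₀ = 0.31 × (0.46 × 17.5 + 8.13) = 0.31 × 16.180 = 5.0158 mm/d
ETc = Kc × ET₀ = 1.14 × 5.0158 = 5.7180 mm/d
Over 30 days: 5.7180 × 30 = 171.540 mm

171.5 mm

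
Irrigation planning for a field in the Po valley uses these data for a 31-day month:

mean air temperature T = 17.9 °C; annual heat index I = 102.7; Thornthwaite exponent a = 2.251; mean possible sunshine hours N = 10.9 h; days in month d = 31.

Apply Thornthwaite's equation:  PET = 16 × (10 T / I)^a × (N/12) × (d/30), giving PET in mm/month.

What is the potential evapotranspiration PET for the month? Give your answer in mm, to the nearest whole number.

10T/I = 10 × 17.9 / 102.7 = 1.7429
(10T/I)^a = 1.7429^2.251 = 3.4922
Uncorrected PET = 16 × 3.4922 = 55.875 mm
Correction = (N/12)(d/30) = (10.9/12)(31/30) = 0.9386
PET = 55.875 × 0.9386 = 52.444 mm/month

52 mm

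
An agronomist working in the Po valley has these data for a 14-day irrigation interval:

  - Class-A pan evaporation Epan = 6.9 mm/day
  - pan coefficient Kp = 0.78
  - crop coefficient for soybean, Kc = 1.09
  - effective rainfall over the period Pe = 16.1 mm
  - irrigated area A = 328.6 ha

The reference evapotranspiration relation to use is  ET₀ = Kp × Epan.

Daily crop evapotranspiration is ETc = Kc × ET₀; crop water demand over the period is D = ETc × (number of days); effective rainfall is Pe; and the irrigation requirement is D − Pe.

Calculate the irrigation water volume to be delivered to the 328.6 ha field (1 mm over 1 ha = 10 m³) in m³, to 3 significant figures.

ET₀ = 0.78 × 6.9 = 5.3820 mm/d
ETc = Kc × ET₀ = 1.09 × 5.3820 = 5.8664 mm/d
Crop demand D = ETc × 14 d = 5.8664 × 14 = 82.130 mm
D − Pe = 82.130 − 16.1 = 66.030 mm
Volume = 66.030 mm × 328.6 ha × 10 = 216974.6 m³

217000 m³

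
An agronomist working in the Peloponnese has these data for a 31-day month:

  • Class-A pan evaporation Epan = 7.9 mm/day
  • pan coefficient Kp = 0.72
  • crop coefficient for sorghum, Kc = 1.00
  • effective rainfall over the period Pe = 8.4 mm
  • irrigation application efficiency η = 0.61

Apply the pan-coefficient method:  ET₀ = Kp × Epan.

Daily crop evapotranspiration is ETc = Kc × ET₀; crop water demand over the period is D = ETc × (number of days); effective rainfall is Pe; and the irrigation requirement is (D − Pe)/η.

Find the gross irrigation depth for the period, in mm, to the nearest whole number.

ET₀ = 0.72 × 7.9 = 5.6880 mm/d
ETc = Kc × ET₀ = 1.00 × 5.6880 = 5.6880 mm/d
Crop demand D = ETc × 31 d = 5.6880 × 31 = 176.328 mm
D − Pe = 176.328 − 8.4 = 167.928 mm
Gross irrigation = 167.928 / 0.61 = 275.292 mm

275 mm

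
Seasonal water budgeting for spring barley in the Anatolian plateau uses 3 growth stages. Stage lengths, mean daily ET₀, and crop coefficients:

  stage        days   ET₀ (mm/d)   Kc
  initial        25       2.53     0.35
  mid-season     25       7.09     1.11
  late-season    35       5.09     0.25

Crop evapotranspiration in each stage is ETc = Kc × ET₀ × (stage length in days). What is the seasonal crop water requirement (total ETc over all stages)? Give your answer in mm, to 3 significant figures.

263 mm

initial: 0.35 × 2.53 × 25 = 22.14 mm
mid-season: 1.11 × 7.09 × 25 = 196.75 mm
late-season: 0.25 × 5.09 × 35 = 44.54 mm
Seasonal total = 263.43 mm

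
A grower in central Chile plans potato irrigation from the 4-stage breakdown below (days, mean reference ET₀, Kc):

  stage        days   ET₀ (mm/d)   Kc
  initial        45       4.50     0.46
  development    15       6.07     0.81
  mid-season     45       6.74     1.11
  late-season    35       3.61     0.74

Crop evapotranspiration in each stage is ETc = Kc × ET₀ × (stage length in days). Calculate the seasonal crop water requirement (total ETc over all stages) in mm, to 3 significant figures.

597 mm

initial: 0.46 × 4.50 × 45 = 93.15 mm
development: 0.81 × 6.07 × 15 = 73.75 mm
mid-season: 1.11 × 6.74 × 45 = 336.66 mm
late-season: 0.74 × 3.61 × 35 = 93.50 mm
Seasonal total = 597.06 mm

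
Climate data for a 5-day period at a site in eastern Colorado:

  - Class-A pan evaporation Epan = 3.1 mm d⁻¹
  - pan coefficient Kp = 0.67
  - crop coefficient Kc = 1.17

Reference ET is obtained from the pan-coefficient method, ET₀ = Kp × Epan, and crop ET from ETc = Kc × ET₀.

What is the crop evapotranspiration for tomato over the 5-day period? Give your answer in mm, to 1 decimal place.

12.2 mm

ET₀ = 0.67 × 3.1 = 2.0770 mm/d
ETc = Kc × ET₀ = 1.17 × 2.0770 = 2.4301 mm/d
Over 5 days: 2.4301 × 5 = 12.151 mm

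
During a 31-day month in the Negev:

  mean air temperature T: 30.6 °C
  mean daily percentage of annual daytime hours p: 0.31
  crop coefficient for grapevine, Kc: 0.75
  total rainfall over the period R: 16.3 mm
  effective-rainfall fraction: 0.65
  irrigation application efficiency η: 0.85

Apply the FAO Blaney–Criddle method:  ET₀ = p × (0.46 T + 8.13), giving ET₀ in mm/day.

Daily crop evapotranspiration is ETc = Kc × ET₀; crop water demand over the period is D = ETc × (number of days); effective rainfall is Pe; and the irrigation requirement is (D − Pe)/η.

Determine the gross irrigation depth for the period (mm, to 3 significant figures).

ET₀ = 0.31 × (0.46 × 30.6 + 8.13) = 0.31 × 22.206 = 6.8839 mm/d
ETc = Kc × ET₀ = 0.75 × 6.8839 = 5.1629 mm/d
Crop demand D = ETc × 31 d = 5.1629 × 31 = 160.050 mm
Pe = 0.65 × 16.3 = 10.595 mm
D − Pe = 160.050 − 10.595 = 149.455 mm
Gross irrigation = 149.455 / 0.85 = 175.829 mm

176 mm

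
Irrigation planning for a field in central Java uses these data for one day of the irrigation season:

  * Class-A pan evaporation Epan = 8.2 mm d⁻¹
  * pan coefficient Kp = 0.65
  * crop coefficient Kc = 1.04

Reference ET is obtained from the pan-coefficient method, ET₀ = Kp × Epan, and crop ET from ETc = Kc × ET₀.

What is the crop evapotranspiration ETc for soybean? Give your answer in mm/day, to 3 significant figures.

5.54 mm/day

ET₀ = 0.65 × 8.2 = 5.3300 mm/d
ETc = Kc × ET₀ = 1.04 × 5.3300 = 5.5432 mm/d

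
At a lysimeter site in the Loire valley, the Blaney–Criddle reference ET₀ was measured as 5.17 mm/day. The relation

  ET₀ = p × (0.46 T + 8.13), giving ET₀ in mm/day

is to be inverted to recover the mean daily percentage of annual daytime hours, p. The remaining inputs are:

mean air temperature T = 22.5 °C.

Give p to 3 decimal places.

0.280

p = ET₀ / (0.46 T + 8.13) = 5.17 / (0.46 × 22.5 + 8.13) = 5.17 / 18.480 = 0.2798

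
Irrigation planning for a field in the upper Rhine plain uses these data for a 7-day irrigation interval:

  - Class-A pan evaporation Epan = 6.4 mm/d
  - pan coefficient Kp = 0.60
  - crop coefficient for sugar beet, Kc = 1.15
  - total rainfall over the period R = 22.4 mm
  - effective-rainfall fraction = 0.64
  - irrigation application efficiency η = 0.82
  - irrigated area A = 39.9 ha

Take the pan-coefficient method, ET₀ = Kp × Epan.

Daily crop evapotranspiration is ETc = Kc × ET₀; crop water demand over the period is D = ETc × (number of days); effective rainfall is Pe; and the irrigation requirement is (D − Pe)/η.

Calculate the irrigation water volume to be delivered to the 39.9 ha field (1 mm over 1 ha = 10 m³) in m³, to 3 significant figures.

8070 m³

ET₀ = 0.60 × 6.4 = 3.8400 mm/d
ETc = Kc × ET₀ = 1.15 × 3.8400 = 4.4160 mm/d
Crop demand D = ETc × 7 d = 4.4160 × 7 = 30.912 mm
Pe = 0.64 × 22.4 = 14.336 mm
D − Pe = 30.912 − 14.336 = 16.576 mm
Gross irrigation = 16.576 / 0.82 = 20.215 mm
Volume = 20.215 mm × 39.9 ha × 10 = 8065.8 m³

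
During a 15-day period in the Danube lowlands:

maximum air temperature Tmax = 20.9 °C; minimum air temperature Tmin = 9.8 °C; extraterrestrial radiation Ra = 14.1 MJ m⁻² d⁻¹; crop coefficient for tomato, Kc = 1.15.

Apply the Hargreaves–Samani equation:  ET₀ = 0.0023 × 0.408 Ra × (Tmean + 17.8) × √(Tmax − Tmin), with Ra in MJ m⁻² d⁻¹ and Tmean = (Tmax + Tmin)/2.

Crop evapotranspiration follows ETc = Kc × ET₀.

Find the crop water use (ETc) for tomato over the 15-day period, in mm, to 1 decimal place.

25.2 mm

Tmean = (20.9 + 9.8)/2 = 15.35 °C
0.408 Ra = 0.408 × 14.1 = 5.7528 mm/d equivalent
ET₀ = 0.0023 × 5.7528 × (15.35 + 17.8) × √11.1 = 0.0023 × 5.7528 × 33.15 × 3.3317 = 1.4614 mm/d
ETc = Kc × ET₀ = 1.15 × 1.4614 = 1.6806 mm/d
Over 15 days: 1.6806 × 15 = 25.209 mm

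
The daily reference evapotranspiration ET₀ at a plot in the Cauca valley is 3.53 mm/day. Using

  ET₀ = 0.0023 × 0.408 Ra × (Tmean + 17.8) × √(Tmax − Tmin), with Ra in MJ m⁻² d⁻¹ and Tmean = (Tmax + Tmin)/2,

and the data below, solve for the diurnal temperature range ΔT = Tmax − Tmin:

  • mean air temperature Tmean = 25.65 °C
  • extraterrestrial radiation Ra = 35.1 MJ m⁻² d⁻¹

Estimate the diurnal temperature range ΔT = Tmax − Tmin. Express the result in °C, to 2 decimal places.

√ΔT = ET₀ / [0.0023 × 0.408 × Ra × (Tmean+17.8)] = 3.53 / (0.0023 × 14.3208 × 43.45) = 2.4665
ΔT = 2.4665² = 6.084 °C

6.08 °C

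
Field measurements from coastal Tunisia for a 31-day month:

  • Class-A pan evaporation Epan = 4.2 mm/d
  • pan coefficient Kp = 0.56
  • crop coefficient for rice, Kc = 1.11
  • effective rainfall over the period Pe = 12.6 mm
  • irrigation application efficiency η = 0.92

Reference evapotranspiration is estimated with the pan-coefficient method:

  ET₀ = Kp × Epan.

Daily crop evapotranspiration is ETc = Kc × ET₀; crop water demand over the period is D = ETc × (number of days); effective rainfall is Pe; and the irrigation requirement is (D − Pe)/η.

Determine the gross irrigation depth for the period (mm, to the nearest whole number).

ET₀ = 0.56 × 4.2 = 2.3520 mm/d
ETc = Kc × ET₀ = 1.11 × 2.3520 = 2.6107 mm/d
Crop demand D = ETc × 31 d = 2.6107 × 31 = 80.932 mm
D − Pe = 80.932 − 12.6 = 68.332 mm
Gross irrigation = 68.332 / 0.92 = 74.274 mm

74 mm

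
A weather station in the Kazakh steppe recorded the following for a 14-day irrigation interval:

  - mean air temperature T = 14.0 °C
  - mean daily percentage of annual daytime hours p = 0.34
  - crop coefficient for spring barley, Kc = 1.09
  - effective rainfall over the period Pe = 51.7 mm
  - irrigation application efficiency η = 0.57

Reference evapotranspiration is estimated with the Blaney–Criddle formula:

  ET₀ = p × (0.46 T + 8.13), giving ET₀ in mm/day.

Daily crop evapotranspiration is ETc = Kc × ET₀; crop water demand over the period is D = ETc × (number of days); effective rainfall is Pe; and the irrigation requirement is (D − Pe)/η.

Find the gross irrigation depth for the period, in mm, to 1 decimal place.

41.9 mm

ET₀ = 0.34 × (0.46 × 14.0 + 8.13) = 0.34 × 14.570 = 4.9538 mm/d
ETc = Kc × ET₀ = 1.09 × 4.9538 = 5.3996 mm/d
Crop demand D = ETc × 14 d = 5.3996 × 14 = 75.594 mm
D − Pe = 75.594 − 51.7 = 23.894 mm
Gross irrigation = 23.894 / 0.57 = 41.919 mm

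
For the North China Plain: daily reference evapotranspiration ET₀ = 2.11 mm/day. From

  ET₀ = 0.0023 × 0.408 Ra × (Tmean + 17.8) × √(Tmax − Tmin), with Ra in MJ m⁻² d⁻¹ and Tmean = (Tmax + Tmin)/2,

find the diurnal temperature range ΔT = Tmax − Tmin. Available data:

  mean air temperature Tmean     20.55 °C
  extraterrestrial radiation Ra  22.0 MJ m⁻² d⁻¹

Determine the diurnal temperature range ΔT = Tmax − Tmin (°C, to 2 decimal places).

√ΔT = ET₀ / [0.0023 × 0.408 × Ra × (Tmean+17.8)] = 2.11 / (0.0023 × 8.9760 × 38.35) = 2.6651
ΔT = 2.6651² = 7.103 °C

7.10 °C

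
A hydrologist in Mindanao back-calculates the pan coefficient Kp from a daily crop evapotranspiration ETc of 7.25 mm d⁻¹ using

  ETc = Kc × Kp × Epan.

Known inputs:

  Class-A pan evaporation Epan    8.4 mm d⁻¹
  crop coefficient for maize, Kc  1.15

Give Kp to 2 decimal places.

0.75

ETc = Kc × Kp × Epan  ⇒  Kp = ETc / (Kc × Epan)
Kp = 7.25 / (1.15 × 8.4) = 7.25 / 9.660 = 0.7505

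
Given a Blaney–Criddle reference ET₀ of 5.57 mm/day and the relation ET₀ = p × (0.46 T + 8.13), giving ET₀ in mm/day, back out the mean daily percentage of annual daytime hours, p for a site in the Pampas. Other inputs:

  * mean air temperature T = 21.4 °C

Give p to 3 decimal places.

p = ET₀ / (0.46 T + 8.13) = 5.57 / (0.46 × 21.4 + 8.13) = 5.57 / 17.974 = 0.3099

0.310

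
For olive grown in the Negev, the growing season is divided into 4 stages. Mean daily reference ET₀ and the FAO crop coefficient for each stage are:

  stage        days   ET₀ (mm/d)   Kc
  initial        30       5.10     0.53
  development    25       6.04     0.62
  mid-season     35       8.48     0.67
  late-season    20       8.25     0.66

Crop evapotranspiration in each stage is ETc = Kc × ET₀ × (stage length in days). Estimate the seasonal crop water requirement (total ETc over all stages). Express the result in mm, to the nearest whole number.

482 mm

initial: 0.53 × 5.10 × 30 = 81.09 mm
development: 0.62 × 6.04 × 25 = 93.62 mm
mid-season: 0.67 × 8.48 × 35 = 198.86 mm
late-season: 0.66 × 8.25 × 20 = 108.90 mm
Seasonal total = 482.47 mm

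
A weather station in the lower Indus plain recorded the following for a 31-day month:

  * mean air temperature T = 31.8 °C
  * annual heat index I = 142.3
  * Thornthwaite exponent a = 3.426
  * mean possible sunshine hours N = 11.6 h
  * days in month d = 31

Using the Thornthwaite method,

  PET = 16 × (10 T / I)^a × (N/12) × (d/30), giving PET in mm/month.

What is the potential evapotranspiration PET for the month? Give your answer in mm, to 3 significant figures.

251 mm

10T/I = 10 × 31.8 / 142.3 = 2.2347
(10T/I)^a = 2.2347^3.426 = 15.7190
Uncorrected PET = 16 × 15.7190 = 251.504 mm
Correction = (N/12)(d/30) = (11.6/12)(31/30) = 0.9989
PET = 251.504 × 0.9989 = 251.227 mm/month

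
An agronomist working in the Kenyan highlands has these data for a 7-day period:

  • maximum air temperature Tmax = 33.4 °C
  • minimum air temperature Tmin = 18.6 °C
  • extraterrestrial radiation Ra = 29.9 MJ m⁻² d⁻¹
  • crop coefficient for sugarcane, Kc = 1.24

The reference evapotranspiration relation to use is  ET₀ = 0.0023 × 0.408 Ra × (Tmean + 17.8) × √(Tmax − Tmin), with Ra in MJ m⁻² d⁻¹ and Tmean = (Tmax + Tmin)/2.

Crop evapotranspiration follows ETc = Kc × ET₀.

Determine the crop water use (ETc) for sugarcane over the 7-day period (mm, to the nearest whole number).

Tmean = (33.4 + 18.6)/2 = 26.00 °C
0.408 Ra = 0.408 × 29.9 = 12.1992 mm/d equivalent
ET₀ = 0.0023 × 12.1992 × (26.00 + 17.8) × √14.8 = 0.0023 × 12.1992 × 43.80 × 3.8471 = 4.7279 mm/d
ETc = Kc × ET₀ = 1.24 × 4.7279 = 5.8626 mm/d
Over 7 days: 5.8626 × 7 = 41.038 mm

41 mm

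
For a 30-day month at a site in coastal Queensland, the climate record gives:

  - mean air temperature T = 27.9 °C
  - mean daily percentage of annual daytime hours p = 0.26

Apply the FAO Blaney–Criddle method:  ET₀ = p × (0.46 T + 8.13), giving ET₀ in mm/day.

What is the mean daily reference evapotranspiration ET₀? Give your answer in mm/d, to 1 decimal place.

5.5 mm/d

ET₀ = 0.26 × (0.46 × 27.9 + 8.13) = 0.26 × 20.964 = 5.4506 mm/d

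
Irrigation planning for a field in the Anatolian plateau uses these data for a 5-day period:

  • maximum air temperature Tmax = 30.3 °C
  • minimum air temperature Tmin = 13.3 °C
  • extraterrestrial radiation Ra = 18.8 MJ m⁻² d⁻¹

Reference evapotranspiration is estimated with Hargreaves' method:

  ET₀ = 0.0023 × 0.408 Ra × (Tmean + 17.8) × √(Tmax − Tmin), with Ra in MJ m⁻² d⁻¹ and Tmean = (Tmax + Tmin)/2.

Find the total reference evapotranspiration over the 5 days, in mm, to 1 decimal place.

14.4 mm

Tmean = (30.3 + 13.3)/2 = 21.80 °C
0.408 Ra = 0.408 × 18.8 = 7.6704 mm/d equivalent
ET₀ = 0.0023 × 7.6704 × (21.80 + 17.8) × √17.0 = 0.0023 × 7.6704 × 39.60 × 4.1231 = 2.8805 mm/d
Over 5 days: 2.8805 × 5 = 14.403 mm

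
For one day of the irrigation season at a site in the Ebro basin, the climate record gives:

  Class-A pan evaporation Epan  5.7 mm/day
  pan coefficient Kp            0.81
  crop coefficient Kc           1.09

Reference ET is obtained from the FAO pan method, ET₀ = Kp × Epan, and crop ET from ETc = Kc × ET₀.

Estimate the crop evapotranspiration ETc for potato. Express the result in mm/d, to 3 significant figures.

ET₀ = 0.81 × 5.7 = 4.6170 mm/d
ETc = Kc × ET₀ = 1.09 × 4.6170 = 5.0325 mm/d

5.03 mm/d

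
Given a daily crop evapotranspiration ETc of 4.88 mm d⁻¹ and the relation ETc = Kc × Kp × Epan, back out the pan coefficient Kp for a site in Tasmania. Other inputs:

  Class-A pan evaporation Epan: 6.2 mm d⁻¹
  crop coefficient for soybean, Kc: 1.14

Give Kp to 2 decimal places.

0.69

ETc = Kc × Kp × Epan  ⇒  Kp = ETc / (Kc × Epan)
Kp = 4.88 / (1.14 × 6.2) = 4.88 / 7.068 = 0.6904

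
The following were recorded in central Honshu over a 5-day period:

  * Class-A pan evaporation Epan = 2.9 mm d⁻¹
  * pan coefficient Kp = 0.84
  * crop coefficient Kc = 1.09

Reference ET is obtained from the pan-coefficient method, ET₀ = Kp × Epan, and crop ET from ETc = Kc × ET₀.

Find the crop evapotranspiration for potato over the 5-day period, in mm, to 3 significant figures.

ET₀ = 0.84 × 2.9 = 2.4360 mm/d
ETc = Kc × ET₀ = 1.09 × 2.4360 = 2.6552 mm/d
Over 5 days: 2.6552 × 5 = 13.276 mm

13.3 mm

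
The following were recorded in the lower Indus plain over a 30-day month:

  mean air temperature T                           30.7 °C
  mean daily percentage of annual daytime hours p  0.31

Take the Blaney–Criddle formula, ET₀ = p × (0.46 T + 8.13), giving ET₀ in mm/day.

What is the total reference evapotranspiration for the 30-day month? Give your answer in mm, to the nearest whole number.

207 mm

ET₀ = 0.31 × (0.46 × 30.7 + 8.13) = 0.31 × 22.252 = 6.8981 mm/d
Monthly total = 6.8981 × 30 = 206.943 mm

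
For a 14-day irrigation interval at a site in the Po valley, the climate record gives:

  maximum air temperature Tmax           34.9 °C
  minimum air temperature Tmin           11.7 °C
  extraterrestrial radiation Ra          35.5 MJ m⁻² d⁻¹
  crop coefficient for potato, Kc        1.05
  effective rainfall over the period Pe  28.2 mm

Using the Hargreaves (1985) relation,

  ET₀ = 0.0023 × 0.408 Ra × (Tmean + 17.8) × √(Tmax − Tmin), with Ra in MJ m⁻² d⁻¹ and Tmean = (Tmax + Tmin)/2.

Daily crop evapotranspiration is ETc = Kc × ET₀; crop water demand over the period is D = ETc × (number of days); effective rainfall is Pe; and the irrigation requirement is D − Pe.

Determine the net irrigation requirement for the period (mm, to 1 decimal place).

Tmean = (34.9 + 11.7)/2 = 23.30 °C
0.408 Ra = 0.408 × 35.5 = 14.4840 mm/d equivalent
ET₀ = 0.0023 × 14.4840 × (23.30 + 17.8) × √23.2 = 0.0023 × 14.4840 × 41.10 × 4.8166 = 6.5948 mm/d
ETc = Kc × ET₀ = 1.05 × 6.5948 = 6.9245 mm/d
Crop demand D = ETc × 14 d = 6.9245 × 14 = 96.943 mm
D − Pe = 96.943 − 28.2 = 68.743 mm

68.7 mm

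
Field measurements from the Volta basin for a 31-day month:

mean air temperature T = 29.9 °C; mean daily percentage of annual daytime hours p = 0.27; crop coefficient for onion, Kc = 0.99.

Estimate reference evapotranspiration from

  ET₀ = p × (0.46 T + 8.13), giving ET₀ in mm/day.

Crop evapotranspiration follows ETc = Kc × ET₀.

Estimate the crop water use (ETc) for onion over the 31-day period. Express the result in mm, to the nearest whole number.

ET₀ = 0.27 × (0.46 × 29.9 + 8.13) = 0.27 × 21.884 = 5.9087 mm/d
ETc = Kc × ET₀ = 0.99 × 5.9087 = 5.8496 mm/d
Over 31 days: 5.8496 × 31 = 181.338 mm

181 mm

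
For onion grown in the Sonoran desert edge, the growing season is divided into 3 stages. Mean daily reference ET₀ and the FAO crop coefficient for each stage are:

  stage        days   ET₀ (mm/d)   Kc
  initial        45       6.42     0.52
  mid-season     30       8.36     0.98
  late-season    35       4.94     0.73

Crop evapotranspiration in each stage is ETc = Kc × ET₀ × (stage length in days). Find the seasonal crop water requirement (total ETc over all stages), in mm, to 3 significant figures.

initial: 0.52 × 6.42 × 45 = 150.23 mm
mid-season: 0.98 × 8.36 × 30 = 245.78 mm
late-season: 0.73 × 4.94 × 35 = 126.22 mm
Seasonal total = 522.23 mm

522 mm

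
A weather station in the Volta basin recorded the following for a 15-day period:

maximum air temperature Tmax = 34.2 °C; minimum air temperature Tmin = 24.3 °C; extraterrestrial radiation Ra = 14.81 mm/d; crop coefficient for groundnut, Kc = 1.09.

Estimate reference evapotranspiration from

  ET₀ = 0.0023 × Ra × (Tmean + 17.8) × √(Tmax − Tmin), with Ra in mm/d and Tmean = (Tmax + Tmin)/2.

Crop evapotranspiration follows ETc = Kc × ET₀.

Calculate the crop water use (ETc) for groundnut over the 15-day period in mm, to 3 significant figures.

Tmean = (34.2 + 24.3)/2 = 29.25 °C
ET₀ = 0.0023 × 14.81 × (29.25 + 17.8) × √9.9 = 0.0023 × 14.81 × 47.05 × 3.1464 = 5.0426 mm/d
ETc = Kc × ET₀ = 1.09 × 5.0426 = 5.4964 mm/d
Over 15 days: 5.4964 × 15 = 82.446 mm

82.4 mm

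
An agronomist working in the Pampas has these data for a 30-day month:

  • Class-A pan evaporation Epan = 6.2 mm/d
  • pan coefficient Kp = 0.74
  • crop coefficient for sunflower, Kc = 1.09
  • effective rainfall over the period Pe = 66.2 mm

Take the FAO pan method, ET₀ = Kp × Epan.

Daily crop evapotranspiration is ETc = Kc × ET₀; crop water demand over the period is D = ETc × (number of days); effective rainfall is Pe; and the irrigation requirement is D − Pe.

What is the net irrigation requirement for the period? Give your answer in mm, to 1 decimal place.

ET₀ = 0.74 × 6.2 = 4.5880 mm/d
ETc = Kc × ET₀ = 1.09 × 4.5880 = 5.0009 mm/d
Crop demand D = ETc × 30 d = 5.0009 × 30 = 150.027 mm
D − Pe = 150.027 − 66.2 = 83.827 mm

83.8 mm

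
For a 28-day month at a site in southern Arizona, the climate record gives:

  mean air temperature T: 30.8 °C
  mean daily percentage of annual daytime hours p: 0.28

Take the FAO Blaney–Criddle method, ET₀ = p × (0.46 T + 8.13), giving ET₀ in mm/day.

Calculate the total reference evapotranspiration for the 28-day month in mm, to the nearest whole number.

175 mm

ET₀ = 0.28 × (0.46 × 30.8 + 8.13) = 0.28 × 22.298 = 6.2434 mm/d
Monthly total = 6.2434 × 28 = 174.815 mm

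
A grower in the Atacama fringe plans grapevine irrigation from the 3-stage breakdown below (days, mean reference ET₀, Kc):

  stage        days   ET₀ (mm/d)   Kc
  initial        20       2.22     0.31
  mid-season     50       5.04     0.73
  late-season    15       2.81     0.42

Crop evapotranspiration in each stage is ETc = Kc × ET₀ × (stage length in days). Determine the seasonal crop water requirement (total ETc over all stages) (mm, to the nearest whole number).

215 mm

initial: 0.31 × 2.22 × 20 = 13.76 mm
mid-season: 0.73 × 5.04 × 50 = 183.96 mm
late-season: 0.42 × 2.81 × 15 = 17.70 mm
Seasonal total = 215.42 mm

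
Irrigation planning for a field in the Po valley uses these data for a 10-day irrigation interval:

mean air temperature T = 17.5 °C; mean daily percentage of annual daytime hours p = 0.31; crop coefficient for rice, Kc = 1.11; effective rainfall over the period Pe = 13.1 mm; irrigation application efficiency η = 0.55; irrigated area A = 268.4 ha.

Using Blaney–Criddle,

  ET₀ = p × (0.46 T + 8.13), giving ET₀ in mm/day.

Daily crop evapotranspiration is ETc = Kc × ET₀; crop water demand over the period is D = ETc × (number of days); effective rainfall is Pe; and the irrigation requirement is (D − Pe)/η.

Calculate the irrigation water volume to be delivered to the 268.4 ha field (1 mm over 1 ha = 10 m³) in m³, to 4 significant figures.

207800 m³

ET₀ = 0.31 × (0.46 × 17.5 + 8.13) = 0.31 × 16.180 = 5.0158 mm/d
ETc = Kc × ET₀ = 1.11 × 5.0158 = 5.5675 mm/d
Crop demand D = ETc × 10 d = 5.5675 × 10 = 55.675 mm
D − Pe = 55.675 − 13.1 = 42.575 mm
Gross irrigation = 42.575 / 0.55 = 77.409 mm
Volume = 77.409 mm × 268.4 ha × 10 = 207765.8 m³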